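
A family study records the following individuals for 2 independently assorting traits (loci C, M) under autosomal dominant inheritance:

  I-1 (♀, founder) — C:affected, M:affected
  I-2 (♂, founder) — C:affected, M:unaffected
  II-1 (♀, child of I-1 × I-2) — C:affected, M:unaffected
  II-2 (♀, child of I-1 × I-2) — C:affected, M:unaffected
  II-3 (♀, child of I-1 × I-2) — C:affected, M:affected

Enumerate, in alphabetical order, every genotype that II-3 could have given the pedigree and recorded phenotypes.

II-3 ∈ {CC Mm, Cc Mm}

C/I-1 aff ·: Cc|CC
C/I-2 aff ·: Cc|CC
C/II-1 aff I-1×I-2: Cc|CC
C/II-2 aff I-1×I-2: Cc|CC
C/II-3 aff I-1×I-2: Cc|CC
⇒ C over [I-1,I-2,II-1,II-2,II-3]: 25 consistent
M/I-1 aff ·: Mm
M/I-2 un ·: mm
M/II-1 un I-1×I-2: mm
M/II-2 un I-1×I-2: mm
M/II-3 aff I-1×I-2: Mm
⇒ M over [I-1,I-2,II-1,II-2,II-3]: 1 consistent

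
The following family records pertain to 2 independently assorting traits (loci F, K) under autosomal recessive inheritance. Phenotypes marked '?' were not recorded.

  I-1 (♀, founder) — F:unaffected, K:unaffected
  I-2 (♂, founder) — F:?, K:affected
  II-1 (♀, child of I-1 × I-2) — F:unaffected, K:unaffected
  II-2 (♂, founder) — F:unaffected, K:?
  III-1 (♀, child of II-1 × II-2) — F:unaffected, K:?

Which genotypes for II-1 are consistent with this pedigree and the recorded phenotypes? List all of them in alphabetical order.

F/I-1 un ·: FF|Ff
F/I-2 ? ·: FF|Ff|ff
F/II-1 un I-1×I-2: FF|Ff
F/II-2 un ·: FF|Ff
F/III-1 un II-1×II-2: FF|Ff
⇒ F over [I-1,I-2,II-1,II-2,III-1]: 32 consistent
K/I-1 un ·: KK|Kk
K/I-2 aff ·: kk
K/II-1 un I-1×I-2: Kk
K/II-2 ? ·: KK|Kk|kk
K/III-1 ? II-1×II-2: KK|Kk|kk
⇒ K over [I-1,I-2,II-1,II-2,III-1]: 14 consistent

II-1 ∈ {FF Kk, Ff Kk}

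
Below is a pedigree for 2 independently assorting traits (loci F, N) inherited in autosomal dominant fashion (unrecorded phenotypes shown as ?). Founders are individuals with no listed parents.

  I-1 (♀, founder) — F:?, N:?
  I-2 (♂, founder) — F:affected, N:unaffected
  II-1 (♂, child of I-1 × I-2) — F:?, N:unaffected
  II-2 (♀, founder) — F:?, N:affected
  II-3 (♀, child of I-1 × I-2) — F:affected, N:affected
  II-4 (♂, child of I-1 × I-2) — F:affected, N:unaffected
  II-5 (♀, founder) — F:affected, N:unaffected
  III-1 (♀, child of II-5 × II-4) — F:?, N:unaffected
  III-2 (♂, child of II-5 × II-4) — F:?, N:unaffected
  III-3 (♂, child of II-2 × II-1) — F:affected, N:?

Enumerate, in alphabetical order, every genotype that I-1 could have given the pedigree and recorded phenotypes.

F/I-1 ? ·: ff|Ff|FF
F/I-2 aff ·: Ff|FF
F/II-1 ? I-1×I-2: ff|Ff|FF
F/II-2 ? ·: ff|Ff|FF
F/II-3 aff I-1×I-2: Ff|FF
F/II-4 aff I-1×I-2: Ff|FF
F/II-5 aff ·: Ff|FF
F/III-1 ? II-5×II-4: ff|Ff|FF
F/III-2 ? II-5×II-4: ff|Ff|FF
F/III-3 aff II-2×II-1: Ff|FF
⇒ F over [I-1,I-2,II-1,II-2,II-3,II-4,II-5,III-1,III-2,III-3]: 1220 consistent
N/I-1 ? ·: Nn
N/I-2 un ·: nn
N/II-1 un I-1×I-2: nn
N/II-2 aff ·: Nn|NN
N/II-3 aff I-1×I-2: Nn
N/II-4 un I-1×I-2: nn
N/II-5 un ·: nn
N/III-1 un II-5×II-4: nn
N/III-2 un II-5×II-4: nn
N/III-3 ? II-2×II-1: nn|Nn
⇒ N over [I-1,I-2,II-1,II-2,II-3,II-4,II-5,III-1,III-2,III-3]: 3 consistent

I-1 ∈ {FF Nn, Ff Nn, ff Nn}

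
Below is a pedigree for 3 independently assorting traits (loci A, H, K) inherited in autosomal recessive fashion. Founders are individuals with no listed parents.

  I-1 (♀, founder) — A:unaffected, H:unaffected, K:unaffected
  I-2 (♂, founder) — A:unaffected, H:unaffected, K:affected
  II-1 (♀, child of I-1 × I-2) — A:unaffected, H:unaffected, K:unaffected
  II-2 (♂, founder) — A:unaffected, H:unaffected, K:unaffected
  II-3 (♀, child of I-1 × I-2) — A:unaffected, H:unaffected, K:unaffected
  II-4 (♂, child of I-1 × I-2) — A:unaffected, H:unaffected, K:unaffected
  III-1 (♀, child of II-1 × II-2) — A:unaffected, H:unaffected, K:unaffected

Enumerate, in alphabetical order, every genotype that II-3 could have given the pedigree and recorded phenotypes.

II-3 ∈ {AA HH Kk, AA Hh Kk, Aa HH Kk, Aa Hh Kk}

A/I-1 un ·: AA|Aa
A/I-2 un ·: AA|Aa
A/II-1 un I-1×I-2: AA|Aa
A/II-2 un ·: AA|Aa
A/II-3 un I-1×I-2: AA|Aa
A/II-4 un I-1×I-2: AA|Aa
A/III-1 un II-1×II-2: AA|Aa
⇒ A over [I-1,I-2,II-1,II-2,II-3,II-4,III-1]: 87 consistent
H/I-1 un ·: HH|Hh
H/I-2 un ·: HH|Hh
H/II-1 un I-1×I-2: HH|Hh
H/II-2 un ·: HH|Hh
H/II-3 un I-1×I-2: HH|Hh
H/II-4 un I-1×I-2: HH|Hh
H/III-1 un II-1×II-2: HH|Hh
⇒ H over [I-1,I-2,II-1,II-2,II-3,II-4,III-1]: 87 consistent
K/I-1 un ·: KK|Kk
K/I-2 aff ·: kk
K/II-1 un I-1×I-2: Kk
K/II-2 un ·: KK|Kk
K/II-3 un I-1×I-2: Kk
K/II-4 un I-1×I-2: Kk
K/III-1 un II-1×II-2: KK|Kk
⇒ K over [I-1,I-2,II-1,II-2,II-3,II-4,III-1]: 8 consistent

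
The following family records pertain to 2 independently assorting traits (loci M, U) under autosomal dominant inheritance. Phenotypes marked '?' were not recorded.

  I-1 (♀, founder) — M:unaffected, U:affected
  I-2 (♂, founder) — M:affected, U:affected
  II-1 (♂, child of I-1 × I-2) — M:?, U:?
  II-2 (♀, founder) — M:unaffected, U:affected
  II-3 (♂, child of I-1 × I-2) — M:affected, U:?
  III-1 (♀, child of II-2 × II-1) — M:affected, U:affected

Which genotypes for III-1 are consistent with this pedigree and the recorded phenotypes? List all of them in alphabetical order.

III-1 ∈ {Mm UU, Mm Uu}

M/I-1 un ·: mm
M/I-2 aff ·: Mm|MM
M/II-1 ? I-1×I-2: Mm
M/II-2 un ·: mm
M/II-3 aff I-1×I-2: Mm
M/III-1 aff II-2×II-1: Mm
⇒ M over [I-1,I-2,II-1,II-2,II-3,III-1]: 2 consistent
U/I-1 aff ·: Uu|UU
U/I-2 aff ·: Uu|UU
U/II-1 ? I-1×I-2: uu|Uu|UU
U/II-2 aff ·: Uu|UU
U/II-3 ? I-1×I-2: uu|Uu|UU
U/III-1 aff II-2×II-1: Uu|UU
⇒ U over [I-1,I-2,II-1,II-2,II-3,III-1]: 58 consistent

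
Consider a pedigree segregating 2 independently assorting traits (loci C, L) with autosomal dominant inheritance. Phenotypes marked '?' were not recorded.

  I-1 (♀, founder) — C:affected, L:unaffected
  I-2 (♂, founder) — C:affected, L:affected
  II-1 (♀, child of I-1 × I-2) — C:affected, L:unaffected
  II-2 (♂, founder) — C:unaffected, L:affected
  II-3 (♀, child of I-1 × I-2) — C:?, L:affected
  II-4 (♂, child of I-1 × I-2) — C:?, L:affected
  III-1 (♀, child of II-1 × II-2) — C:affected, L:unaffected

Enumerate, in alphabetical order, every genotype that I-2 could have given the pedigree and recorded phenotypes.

C/I-1 aff ·: Cc|CC
C/I-2 aff ·: Cc|CC
C/II-1 aff I-1×I-2: Cc|CC
C/II-2 un ·: cc
C/II-3 ? I-1×I-2: cc|Cc|CC
C/II-4 ? I-1×I-2: cc|Cc|CC
C/III-1 aff II-1×II-2: Cc
⇒ C over [I-1,I-2,II-1,II-2,II-3,II-4,III-1]: 35 consistent
L/I-1 un ·: ll
L/I-2 aff ·: Ll
L/II-1 un I-1×I-2: ll
L/II-2 aff ·: Ll
L/II-3 aff I-1×I-2: Ll
L/II-4 aff I-1×I-2: Ll
L/III-1 un II-1×II-2: ll
⇒ L over [I-1,I-2,II-1,II-2,II-3,II-4,III-1]: 1 consistent

I-2 ∈ {CC Ll, Cc Ll}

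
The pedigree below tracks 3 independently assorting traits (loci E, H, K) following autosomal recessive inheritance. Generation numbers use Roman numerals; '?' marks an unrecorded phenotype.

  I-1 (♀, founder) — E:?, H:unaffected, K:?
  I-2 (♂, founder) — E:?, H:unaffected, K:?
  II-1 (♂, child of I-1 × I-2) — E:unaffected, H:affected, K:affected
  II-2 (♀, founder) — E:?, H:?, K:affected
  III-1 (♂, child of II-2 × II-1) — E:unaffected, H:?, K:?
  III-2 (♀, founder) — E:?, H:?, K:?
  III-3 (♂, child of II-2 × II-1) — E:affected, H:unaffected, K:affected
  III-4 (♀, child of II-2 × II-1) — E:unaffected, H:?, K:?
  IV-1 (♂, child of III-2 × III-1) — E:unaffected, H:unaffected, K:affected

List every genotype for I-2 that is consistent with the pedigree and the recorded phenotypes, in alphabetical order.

I-2 ∈ {EE Hh Kk, EE Hh kk, Ee Hh Kk, Ee Hh kk, ee Hh Kk, ee Hh kk}

E/I-1 ? ·: EE|Ee|ee
E/I-2 ? ·: EE|Ee|ee
E/II-1 un I-1×I-2: Ee
E/II-2 ? ·: Ee|ee
E/III-1 un II-2×II-1: EE|Ee
E/III-2 ? ·: EE|Ee|ee
E/III-3 aff II-2×II-1: ee
E/III-4 un II-2×II-1: EE|Ee
E/IV-1 un III-2×III-1: EE|Ee
⇒ E over [I-1,I-2,II-1,II-2,III-1,III-2,III-3,III-4,IV-1]: 161 consistent
H/I-1 un ·: Hh
H/I-2 un ·: Hh
H/II-1 aff I-1×I-2: hh
H/II-2 ? ·: HH|Hh
H/III-1 ? II-2×II-1: Hh|hh
H/III-2 ? ·: HH|Hh|hh
H/III-3 un II-2×II-1: Hh
H/III-4 ? II-2×II-1: Hh|hh
H/IV-1 un III-2×III-1: HH|Hh
⇒ H over [I-1,I-2,II-1,II-2,III-1,III-2,III-3,III-4,IV-1]: 19 consistent
K/I-1 ? ·: Kk|kk
K/I-2 ? ·: Kk|kk
K/II-1 aff I-1×I-2: kk
K/II-2 aff ·: kk
K/III-1 ? II-2×II-1: kk
K/III-2 ? ·: Kk|kk
K/III-3 aff II-2×II-1: kk
K/III-4 ? II-2×II-1: kk
K/IV-1 aff III-2×III-1: kk
⇒ K over [I-1,I-2,II-1,II-2,III-1,III-2,III-3,III-4,IV-1]: 8 consistent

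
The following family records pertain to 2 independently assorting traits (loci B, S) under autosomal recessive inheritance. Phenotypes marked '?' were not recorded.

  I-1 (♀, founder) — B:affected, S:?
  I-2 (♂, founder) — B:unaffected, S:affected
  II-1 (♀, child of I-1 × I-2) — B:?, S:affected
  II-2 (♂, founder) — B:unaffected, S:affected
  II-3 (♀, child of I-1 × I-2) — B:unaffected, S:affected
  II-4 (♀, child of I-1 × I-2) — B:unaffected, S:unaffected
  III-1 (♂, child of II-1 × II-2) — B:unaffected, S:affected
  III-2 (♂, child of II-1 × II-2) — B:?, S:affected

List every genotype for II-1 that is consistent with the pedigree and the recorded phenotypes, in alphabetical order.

B/I-1 aff ·: bb
B/I-2 un ·: BB|Bb
B/II-1 ? I-1×I-2: Bb|bb
B/II-2 un ·: BB|Bb
B/II-3 un I-1×I-2: Bb
B/II-4 un I-1×I-2: Bb
B/III-1 un II-1×II-2: BB|Bb
B/III-2 ? II-1×II-2: BB|Bb|bb
⇒ B over [I-1,I-2,II-1,II-2,II-3,II-4,III-1,III-2]: 23 consistent
S/I-1 ? ·: Ss
S/I-2 aff ·: ss
S/II-1 aff I-1×I-2: ss
S/II-2 aff ·: ss
S/II-3 aff I-1×I-2: ss
S/II-4 un I-1×I-2: Ss
S/III-1 aff II-1×II-2: ss
S/III-2 aff II-1×II-2: ss
⇒ S over [I-1,I-2,II-1,II-2,II-3,II-4,III-1,III-2]: 1 consistent

II-1 ∈ {Bb ss, bb ss}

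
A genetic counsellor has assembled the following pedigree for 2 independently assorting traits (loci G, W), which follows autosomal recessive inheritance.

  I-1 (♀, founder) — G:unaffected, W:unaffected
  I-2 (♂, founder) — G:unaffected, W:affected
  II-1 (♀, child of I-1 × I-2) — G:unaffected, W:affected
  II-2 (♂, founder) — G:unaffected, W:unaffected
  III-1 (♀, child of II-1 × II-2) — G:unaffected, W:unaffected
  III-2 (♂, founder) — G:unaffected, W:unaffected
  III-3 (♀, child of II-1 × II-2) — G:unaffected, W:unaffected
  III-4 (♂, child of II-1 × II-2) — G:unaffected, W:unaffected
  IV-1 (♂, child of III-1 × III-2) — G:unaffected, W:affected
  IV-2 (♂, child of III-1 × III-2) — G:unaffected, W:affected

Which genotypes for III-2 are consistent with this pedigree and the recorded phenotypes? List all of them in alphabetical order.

III-2 ∈ {GG Ww, Gg Ww}

G/I-1 un ·: GG|Gg
G/I-2 un ·: GG|Gg
G/II-1 un I-1×I-2: GG|Gg
G/II-2 un ·: GG|Gg
G/III-1 un II-1×II-2: GG|Gg
G/III-2 un ·: GG|Gg
G/III-3 un II-1×II-2: GG|Gg
G/III-4 un II-1×II-2: GG|Gg
G/IV-1 un III-1×III-2: GG|Gg
G/IV-2 un III-1×III-2: GG|Gg
⇒ G over [I-1,I-2,II-1,II-2,III-1,III-2,III-3,III-4,IV-1,IV-2]: 540 consistent
W/I-1 un ·: Ww
W/I-2 aff ·: ww
W/II-1 aff I-1×I-2: ww
W/II-2 un ·: WW|Ww
W/III-1 un II-1×II-2: Ww
W/III-2 un ·: Ww
W/III-3 un II-1×II-2: Ww
W/III-4 un II-1×II-2: Ww
W/IV-1 aff III-1×III-2: ww
W/IV-2 aff III-1×III-2: ww
⇒ W over [I-1,I-2,II-1,II-2,III-1,III-2,III-3,III-4,IV-1,IV-2]: 2 consistent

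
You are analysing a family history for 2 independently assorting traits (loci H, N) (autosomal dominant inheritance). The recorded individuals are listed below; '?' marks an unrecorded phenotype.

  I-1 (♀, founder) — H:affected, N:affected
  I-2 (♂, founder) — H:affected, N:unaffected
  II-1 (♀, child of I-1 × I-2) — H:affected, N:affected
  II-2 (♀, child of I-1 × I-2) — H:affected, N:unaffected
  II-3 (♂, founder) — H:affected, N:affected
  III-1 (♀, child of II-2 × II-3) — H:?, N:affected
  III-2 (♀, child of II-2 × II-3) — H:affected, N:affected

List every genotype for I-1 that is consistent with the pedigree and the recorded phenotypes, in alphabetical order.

H/I-1 aff ·: Hh|HH
H/I-2 aff ·: Hh|HH
H/II-1 aff I-1×I-2: Hh|HH
H/II-2 aff I-1×I-2: Hh|HH
H/II-3 aff ·: Hh|HH
H/III-1 ? II-2×II-3: hh|Hh|HH
H/III-2 aff II-2×II-3: Hh|HH
⇒ H over [I-1,I-2,II-1,II-2,II-3,III-1,III-2]: 95 consistent
N/I-1 aff ·: Nn
N/I-2 un ·: nn
N/II-1 aff I-1×I-2: Nn
N/II-2 un I-1×I-2: nn
N/II-3 aff ·: Nn|NN
N/III-1 aff II-2×II-3: Nn
N/III-2 aff II-2×II-3: Nn
⇒ N over [I-1,I-2,II-1,II-2,II-3,III-1,III-2]: 2 consistent

I-1 ∈ {HH Nn, Hh Nn}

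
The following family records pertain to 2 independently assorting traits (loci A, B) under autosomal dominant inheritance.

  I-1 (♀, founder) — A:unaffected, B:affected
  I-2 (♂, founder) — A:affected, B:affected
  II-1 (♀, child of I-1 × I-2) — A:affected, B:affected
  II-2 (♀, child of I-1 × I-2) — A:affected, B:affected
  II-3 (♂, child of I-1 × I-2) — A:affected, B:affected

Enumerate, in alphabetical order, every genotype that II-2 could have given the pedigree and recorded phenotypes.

A/I-1 un ·: aa
A/I-2 aff ·: Aa|AA
A/II-1 aff I-1×I-2: Aa
A/II-2 aff I-1×I-2: Aa
A/II-3 aff I-1×I-2: Aa
⇒ A over [I-1,I-2,II-1,II-2,II-3]: 2 consistent
B/I-1 aff ·: Bb|BB
B/I-2 aff ·: Bb|BB
B/II-1 aff I-1×I-2: Bb|BB
B/II-2 aff I-1×I-2: Bb|BB
B/II-3 aff I-1×I-2: Bb|BB
⇒ B over [I-1,I-2,II-1,II-2,II-3]: 25 consistent

II-2 ∈ {Aa BB, Aa Bb}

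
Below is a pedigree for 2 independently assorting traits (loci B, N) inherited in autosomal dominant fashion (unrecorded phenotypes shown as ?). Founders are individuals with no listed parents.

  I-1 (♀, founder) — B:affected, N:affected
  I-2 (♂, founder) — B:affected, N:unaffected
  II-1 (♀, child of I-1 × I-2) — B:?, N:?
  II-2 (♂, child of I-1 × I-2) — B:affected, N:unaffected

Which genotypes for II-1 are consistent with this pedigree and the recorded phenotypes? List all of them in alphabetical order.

B/I-1 aff ·: Bb|BB
B/I-2 aff ·: Bb|BB
B/II-1 ? I-1×I-2: bb|Bb|BB
B/II-2 aff I-1×I-2: Bb|BB
⇒ B over [I-1,I-2,II-1,II-2]: 15 consistent
N/I-1 aff ·: Nn
N/I-2 un ·: nn
N/II-1 ? I-1×I-2: nn|Nn
N/II-2 un I-1×I-2: nn
⇒ N over [I-1,I-2,II-1,II-2]: 2 consistent

II-1 ∈ {BB Nn, BB nn, Bb Nn, Bb nn, bb Nn, bb nn}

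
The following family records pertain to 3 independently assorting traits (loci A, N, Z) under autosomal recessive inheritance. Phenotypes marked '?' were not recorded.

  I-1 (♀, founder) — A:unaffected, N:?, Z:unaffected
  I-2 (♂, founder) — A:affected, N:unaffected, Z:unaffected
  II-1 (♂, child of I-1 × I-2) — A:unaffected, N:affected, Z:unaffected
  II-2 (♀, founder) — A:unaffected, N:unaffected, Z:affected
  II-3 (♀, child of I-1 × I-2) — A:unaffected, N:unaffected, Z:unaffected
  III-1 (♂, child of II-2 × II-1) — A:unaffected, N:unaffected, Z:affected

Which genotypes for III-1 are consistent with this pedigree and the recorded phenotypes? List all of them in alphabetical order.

III-1 ∈ {AA Nn zz, Aa Nn zz}

A/I-1 un ·: AA|Aa
A/I-2 aff ·: aa
A/II-1 un I-1×I-2: Aa
A/II-2 un ·: AA|Aa
A/II-3 un I-1×I-2: Aa
A/III-1 un II-2×II-1: AA|Aa
⇒ A over [I-1,I-2,II-1,II-2,II-3,III-1]: 8 consistent
N/I-1 ? ·: Nn|nn
N/I-2 un ·: Nn
N/II-1 aff I-1×I-2: nn
N/II-2 un ·: NN|Nn
N/II-3 un I-1×I-2: NN|Nn
N/III-1 un II-2×II-1: Nn
⇒ N over [I-1,I-2,II-1,II-2,II-3,III-1]: 6 consistent
Z/I-1 un ·: ZZ|Zz
Z/I-2 un ·: ZZ|Zz
Z/II-1 un I-1×I-2: Zz
Z/II-2 aff ·: zz
Z/II-3 un I-1×I-2: ZZ|Zz
Z/III-1 aff II-2×II-1: zz
⇒ Z over [I-1,I-2,II-1,II-2,II-3,III-1]: 6 consistent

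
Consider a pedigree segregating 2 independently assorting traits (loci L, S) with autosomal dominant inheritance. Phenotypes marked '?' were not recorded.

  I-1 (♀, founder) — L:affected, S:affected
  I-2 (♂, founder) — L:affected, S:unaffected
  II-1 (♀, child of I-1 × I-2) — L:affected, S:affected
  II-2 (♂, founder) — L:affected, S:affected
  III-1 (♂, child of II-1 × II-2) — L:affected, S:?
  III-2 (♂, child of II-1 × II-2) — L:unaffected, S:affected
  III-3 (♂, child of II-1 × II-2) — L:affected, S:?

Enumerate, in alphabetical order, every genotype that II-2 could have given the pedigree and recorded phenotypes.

L/I-1 aff ·: Ll|LL
L/I-2 aff ·: Ll|LL
L/II-1 aff I-1×I-2: Ll
L/II-2 aff ·: Ll
L/III-1 aff II-1×II-2: Ll|LL
L/III-2 un II-1×II-2: ll
L/III-3 aff II-1×II-2: Ll|LL
⇒ L over [I-1,I-2,II-1,II-2,III-1,III-2,III-3]: 12 consistent
S/I-1 aff ·: Ss|SS
S/I-2 un ·: ss
S/II-1 aff I-1×I-2: Ss
S/II-2 aff ·: Ss|SS
S/III-1 ? II-1×II-2: ss|Ss|SS
S/III-2 aff II-1×II-2: Ss|SS
S/III-3 ? II-1×II-2: ss|Ss|SS
⇒ S over [I-1,I-2,II-1,II-2,III-1,III-2,III-3]: 52 consistent

II-2 ∈ {Ll SS, Ll Ss}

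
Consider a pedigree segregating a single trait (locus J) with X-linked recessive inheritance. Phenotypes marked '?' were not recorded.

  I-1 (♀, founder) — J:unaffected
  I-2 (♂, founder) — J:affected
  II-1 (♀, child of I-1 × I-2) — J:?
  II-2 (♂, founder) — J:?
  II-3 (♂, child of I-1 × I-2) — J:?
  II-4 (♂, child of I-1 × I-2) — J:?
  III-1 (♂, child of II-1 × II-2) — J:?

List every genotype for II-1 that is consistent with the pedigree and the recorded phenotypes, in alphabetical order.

II-1 ∈ {X^JX^j, X^jX^j}

J/I-1 un ·: X^JX^J|X^JX^j
J/I-2 aff ·: X^jY
J/II-1 ? I-1×I-2: X^JX^j|X^jX^j
J/II-2 ? ·: X^JY|X^jY
J/II-3 ? I-1×I-2: X^JY|X^jY
J/II-4 ? I-1×I-2: X^JY|X^jY
J/III-1 ? II-1×II-2: X^JY|X^jY
⇒ J over [I-1,I-2,II-1,II-2,II-3,II-4,III-1]: 28 consistent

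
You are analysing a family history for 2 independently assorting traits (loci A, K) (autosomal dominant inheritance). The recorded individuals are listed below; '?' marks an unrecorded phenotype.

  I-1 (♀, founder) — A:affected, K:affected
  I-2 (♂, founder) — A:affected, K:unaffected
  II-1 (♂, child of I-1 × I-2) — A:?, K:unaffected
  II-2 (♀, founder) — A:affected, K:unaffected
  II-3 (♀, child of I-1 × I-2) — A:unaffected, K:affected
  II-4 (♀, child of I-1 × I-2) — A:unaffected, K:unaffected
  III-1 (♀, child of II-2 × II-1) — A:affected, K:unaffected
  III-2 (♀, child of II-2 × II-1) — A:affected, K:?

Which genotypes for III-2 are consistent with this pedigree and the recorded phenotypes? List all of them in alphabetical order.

A/I-1 aff ·: Aa
A/I-2 aff ·: Aa
A/II-1 ? I-1×I-2: aa|Aa|AA
A/II-2 aff ·: Aa|AA
A/II-3 un I-1×I-2: aa
A/II-4 un I-1×I-2: aa
A/III-1 aff II-2×II-1: Aa|AA
A/III-2 aff II-2×II-1: Aa|AA
⇒ A over [I-1,I-2,II-1,II-2,II-3,II-4,III-1,III-2]: 15 consistent
K/I-1 aff ·: Kk
K/I-2 un ·: kk
K/II-1 un I-1×I-2: kk
K/II-2 un ·: kk
K/II-3 aff I-1×I-2: Kk
K/II-4 un I-1×I-2: kk
K/III-1 un II-2×II-1: kk
K/III-2 ? II-2×II-1: kk
⇒ K over [I-1,I-2,II-1,II-2,II-3,II-4,III-1,III-2]: 1 consistent

III-2 ∈ {AA kk, Aa kk}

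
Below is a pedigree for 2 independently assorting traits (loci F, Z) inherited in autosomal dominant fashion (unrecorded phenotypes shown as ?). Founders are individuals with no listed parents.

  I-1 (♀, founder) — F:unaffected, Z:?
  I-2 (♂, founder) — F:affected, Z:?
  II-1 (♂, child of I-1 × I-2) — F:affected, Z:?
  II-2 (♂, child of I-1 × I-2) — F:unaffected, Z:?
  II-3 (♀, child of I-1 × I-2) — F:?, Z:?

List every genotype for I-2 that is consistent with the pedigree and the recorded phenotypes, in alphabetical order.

F/I-1 un ·: ff
F/I-2 aff ·: Ff
F/II-1 aff I-1×I-2: Ff
F/II-2 un I-1×I-2: ff
F/II-3 ? I-1×I-2: ff|Ff
⇒ F over [I-1,I-2,II-1,II-2,II-3]: 2 consistent
Z/I-1 ? ·: zz|Zz|ZZ
Z/I-2 ? ·: zz|Zz|ZZ
Z/II-1 ? I-1×I-2: zz|Zz|ZZ
Z/II-2 ? I-1×I-2: zz|Zz|ZZ
Z/II-3 ? I-1×I-2: zz|Zz|ZZ
⇒ Z over [I-1,I-2,II-1,II-2,II-3]: 63 consistent

I-2 ∈ {Ff ZZ, Ff Zz, Ff zz}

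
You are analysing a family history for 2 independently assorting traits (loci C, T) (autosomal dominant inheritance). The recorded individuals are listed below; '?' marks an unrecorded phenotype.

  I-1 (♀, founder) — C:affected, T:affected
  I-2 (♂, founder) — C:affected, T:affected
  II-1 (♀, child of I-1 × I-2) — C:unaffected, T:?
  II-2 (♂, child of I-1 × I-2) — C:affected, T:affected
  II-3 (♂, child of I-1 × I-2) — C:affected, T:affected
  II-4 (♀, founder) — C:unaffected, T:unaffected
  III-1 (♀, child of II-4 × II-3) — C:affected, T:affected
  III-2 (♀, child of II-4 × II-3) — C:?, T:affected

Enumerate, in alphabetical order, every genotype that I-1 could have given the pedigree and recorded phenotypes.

I-1 ∈ {Cc TT, Cc Tt}

C/I-1 aff ·: Cc
C/I-2 aff ·: Cc
C/II-1 un I-1×I-2: cc
C/II-2 aff I-1×I-2: Cc|CC
C/II-3 aff I-1×I-2: Cc|CC
C/II-4 un ·: cc
C/III-1 aff II-4×II-3: Cc
C/III-2 ? II-4×II-3: cc|Cc
⇒ C over [I-1,I-2,II-1,II-2,II-3,II-4,III-1,III-2]: 6 consistent
T/I-1 aff ·: Tt|TT
T/I-2 aff ·: Tt|TT
T/II-1 ? I-1×I-2: tt|Tt|TT
T/II-2 aff I-1×I-2: Tt|TT
T/II-3 aff I-1×I-2: Tt|TT
T/II-4 un ·: tt
T/III-1 aff II-4×II-3: Tt
T/III-2 aff II-4×II-3: Tt
⇒ T over [I-1,I-2,II-1,II-2,II-3,II-4,III-1,III-2]: 29 consistent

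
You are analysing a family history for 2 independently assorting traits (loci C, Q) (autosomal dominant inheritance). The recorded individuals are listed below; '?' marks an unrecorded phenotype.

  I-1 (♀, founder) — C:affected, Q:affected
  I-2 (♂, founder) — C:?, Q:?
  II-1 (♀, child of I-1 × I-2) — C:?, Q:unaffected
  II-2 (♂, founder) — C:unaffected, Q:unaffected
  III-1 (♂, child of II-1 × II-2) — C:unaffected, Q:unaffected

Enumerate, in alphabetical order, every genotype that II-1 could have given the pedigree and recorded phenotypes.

II-1 ∈ {Cc qq, cc qq}

C/I-1 aff ·: Cc|CC
C/I-2 ? ·: cc|Cc|CC
C/II-1 ? I-1×I-2: cc|Cc
C/II-2 un ·: cc
C/III-1 un II-1×II-2: cc
⇒ C over [I-1,I-2,II-1,II-2,III-1]: 7 consistent
Q/I-1 aff ·: Qq
Q/I-2 ? ·: qq|Qq
Q/II-1 un I-1×I-2: qq
Q/II-2 un ·: qq
Q/III-1 un II-1×II-2: qq
⇒ Q over [I-1,I-2,II-1,II-2,III-1]: 2 consistent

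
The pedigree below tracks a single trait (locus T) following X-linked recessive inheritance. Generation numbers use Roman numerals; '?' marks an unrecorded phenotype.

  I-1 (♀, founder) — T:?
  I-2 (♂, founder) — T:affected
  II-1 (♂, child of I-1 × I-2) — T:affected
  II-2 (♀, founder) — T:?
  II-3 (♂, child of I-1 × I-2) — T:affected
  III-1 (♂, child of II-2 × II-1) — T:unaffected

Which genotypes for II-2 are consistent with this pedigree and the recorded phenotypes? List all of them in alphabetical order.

T/I-1 ? ·: X^TX^t|X^tX^t
T/I-2 aff ·: X^tY
T/II-1 aff I-1×I-2: X^tY
T/II-2 ? ·: X^TX^T|X^TX^t
T/II-3 aff I-1×I-2: X^tY
T/III-1 un II-2×II-1: X^TY
⇒ T over [I-1,I-2,II-1,II-2,II-3,III-1]: 4 consistent

II-2 ∈ {X^TX^T, X^TX^t}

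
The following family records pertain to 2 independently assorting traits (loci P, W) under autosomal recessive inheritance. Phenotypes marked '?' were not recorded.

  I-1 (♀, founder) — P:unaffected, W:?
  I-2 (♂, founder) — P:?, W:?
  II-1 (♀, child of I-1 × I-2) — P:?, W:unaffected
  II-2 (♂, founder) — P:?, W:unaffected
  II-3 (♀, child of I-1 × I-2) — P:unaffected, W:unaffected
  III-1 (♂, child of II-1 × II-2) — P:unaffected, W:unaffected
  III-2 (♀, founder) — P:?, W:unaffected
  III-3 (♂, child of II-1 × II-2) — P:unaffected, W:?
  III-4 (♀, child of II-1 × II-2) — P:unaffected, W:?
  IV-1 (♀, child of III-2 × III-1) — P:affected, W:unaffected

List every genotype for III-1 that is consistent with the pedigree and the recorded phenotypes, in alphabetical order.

P/I-1 un ·: PP|Pp
P/I-2 ? ·: PP|Pp|pp
P/II-1 ? I-1×I-2: PP|Pp|pp
P/II-2 ? ·: PP|Pp|pp
P/II-3 un I-1×I-2: PP|Pp
P/III-1 un II-1×II-2: Pp
P/III-2 ? ·: Pp|pp
P/III-3 un II-1×II-2: PP|Pp
P/III-4 un II-1×II-2: PP|Pp
P/IV-1 aff III-2×III-1: pp
⇒ P over [I-1,I-2,II-1,II-2,II-3,III-1,III-2,III-3,III-4,IV-1]: 226 consistent
W/I-1 ? ·: WW|Ww|ww
W/I-2 ? ·: WW|Ww|ww
W/II-1 un I-1×I-2: WW|Ww
W/II-2 un ·: WW|Ww
W/II-3 un I-1×I-2: WW|Ww
W/III-1 un II-1×II-2: WW|Ww
W/III-2 un ·: WW|Ww
W/III-3 ? II-1×II-2: WW|Ww|ww
W/III-4 ? II-1×II-2: WW|Ww|ww
W/IV-1 un III-2×III-1: WW|Ww
⇒ W over [I-1,I-2,II-1,II-2,II-3,III-1,III-2,III-3,III-4,IV-1]: 1127 consistent

III-1 ∈ {Pp WW, Pp Ww}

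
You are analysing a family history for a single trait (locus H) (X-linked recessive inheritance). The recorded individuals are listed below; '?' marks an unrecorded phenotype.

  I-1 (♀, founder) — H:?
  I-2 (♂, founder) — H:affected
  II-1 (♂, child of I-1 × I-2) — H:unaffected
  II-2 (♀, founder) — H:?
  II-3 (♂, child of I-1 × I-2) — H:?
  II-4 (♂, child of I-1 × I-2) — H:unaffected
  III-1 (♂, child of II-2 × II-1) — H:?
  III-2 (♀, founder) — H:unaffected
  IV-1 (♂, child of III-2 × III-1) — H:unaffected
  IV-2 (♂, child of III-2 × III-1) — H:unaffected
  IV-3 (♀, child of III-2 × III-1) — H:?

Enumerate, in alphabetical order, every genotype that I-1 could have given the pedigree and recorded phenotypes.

H/I-1 ? ·: X^HX^H|X^HX^h
H/I-2 aff ·: X^hY
H/II-1 un I-1×I-2: X^HY
H/II-2 ? ·: X^HX^H|X^HX^h|X^hX^h
H/II-3 ? I-1×I-2: X^HY|X^hY
H/II-4 un I-1×I-2: X^HY
H/III-1 ? II-2×II-1: X^HY|X^hY
H/III-2 un ·: X^HX^H|X^HX^h
H/IV-1 un III-2×III-1: X^HY
H/IV-2 un III-2×III-1: X^HY
H/IV-3 ? III-2×III-1: X^HX^H|X^HX^h|X^hX^h
⇒ H over [I-1,I-2,II-1,II-2,II-3,II-4,III-1,III-2,IV-1,IV-2,IV-3]: 36 consistent

I-1 ∈ {X^HX^H, X^HX^h}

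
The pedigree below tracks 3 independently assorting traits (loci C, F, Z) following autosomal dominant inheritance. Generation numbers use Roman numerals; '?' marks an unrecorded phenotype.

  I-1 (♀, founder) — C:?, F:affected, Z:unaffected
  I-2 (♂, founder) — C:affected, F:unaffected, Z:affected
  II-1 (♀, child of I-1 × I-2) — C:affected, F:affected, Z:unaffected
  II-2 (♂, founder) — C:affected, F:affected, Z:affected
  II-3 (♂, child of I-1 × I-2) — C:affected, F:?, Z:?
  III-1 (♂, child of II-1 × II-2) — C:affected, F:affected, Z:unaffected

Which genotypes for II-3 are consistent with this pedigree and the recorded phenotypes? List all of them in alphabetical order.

C/I-1 ? ·: cc|Cc|CC
C/I-2 aff ·: Cc|CC
C/II-1 aff I-1×I-2: Cc|CC
C/II-2 aff ·: Cc|CC
C/II-3 aff I-1×I-2: Cc|CC
C/III-1 aff II-1×II-2: Cc|CC
⇒ C over [I-1,I-2,II-1,II-2,II-3,III-1]: 53 consistent
F/I-1 aff ·: Ff|FF
F/I-2 un ·: ff
F/II-1 aff I-1×I-2: Ff
F/II-2 aff ·: Ff|FF
F/II-3 ? I-1×I-2: ff|Ff
F/III-1 aff II-1×II-2: Ff|FF
⇒ F over [I-1,I-2,II-1,II-2,II-3,III-1]: 12 consistent
Z/I-1 un ·: zz
Z/I-2 aff ·: Zz
Z/II-1 un I-1×I-2: zz
Z/II-2 aff ·: Zz
Z/II-3 ? I-1×I-2: zz|Zz
Z/III-1 un II-1×II-2: zz
⇒ Z over [I-1,I-2,II-1,II-2,II-3,III-1]: 2 consistent

II-3 ∈ {CC Ff Zz, CC Ff zz, CC ff Zz, CC ff zz, Cc Ff Zz, Cc Ff zz, Cc ff Zz, Cc ff zz}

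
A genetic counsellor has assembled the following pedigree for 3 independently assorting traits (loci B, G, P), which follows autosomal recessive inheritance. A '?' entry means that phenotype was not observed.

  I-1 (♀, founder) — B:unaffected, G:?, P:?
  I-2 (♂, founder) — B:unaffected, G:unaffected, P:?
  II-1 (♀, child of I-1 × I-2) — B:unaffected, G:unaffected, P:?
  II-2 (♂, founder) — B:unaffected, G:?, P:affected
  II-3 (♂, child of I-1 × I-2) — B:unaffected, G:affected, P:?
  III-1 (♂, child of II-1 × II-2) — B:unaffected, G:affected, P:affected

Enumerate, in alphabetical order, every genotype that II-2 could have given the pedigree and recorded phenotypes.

B/I-1 un ·: BB|Bb
B/I-2 un ·: BB|Bb
B/II-1 un I-1×I-2: BB|Bb
B/II-2 un ·: BB|Bb
B/II-3 un I-1×I-2: BB|Bb
B/III-1 un II-1×II-2: BB|Bb
⇒ B over [I-1,I-2,II-1,II-2,II-3,III-1]: 45 consistent
G/I-1 ? ·: Gg|gg
G/I-2 un ·: Gg
G/II-1 un I-1×I-2: Gg
G/II-2 ? ·: Gg|gg
G/II-3 aff I-1×I-2: gg
G/III-1 aff II-1×II-2: gg
⇒ G over [I-1,I-2,II-1,II-2,II-3,III-1]: 4 consistent
P/I-1 ? ·: PP|Pp|pp
P/I-2 ? ·: PP|Pp|pp
P/II-1 ? I-1×I-2: Pp|pp
P/II-2 aff ·: pp
P/II-3 ? I-1×I-2: PP|Pp|pp
P/III-1 aff II-1×II-2: pp
⇒ P over [I-1,I-2,II-1,II-2,II-3,III-1]: 21 consistent

II-2 ∈ {BB Gg pp, BB gg pp, Bb Gg pp, Bb gg pp}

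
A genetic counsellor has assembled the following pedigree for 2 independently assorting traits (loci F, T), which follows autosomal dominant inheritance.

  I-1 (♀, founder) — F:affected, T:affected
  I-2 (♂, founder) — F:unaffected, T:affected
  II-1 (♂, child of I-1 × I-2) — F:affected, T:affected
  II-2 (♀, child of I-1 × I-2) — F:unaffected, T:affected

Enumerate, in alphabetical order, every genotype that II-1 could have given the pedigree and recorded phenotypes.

F/I-1 aff ·: Ff
F/I-2 un ·: ff
F/II-1 aff I-1×I-2: Ff
F/II-2 un I-1×I-2: ff
⇒ F over [I-1,I-2,II-1,II-2]: 1 consistent
T/I-1 aff ·: Tt|TT
T/I-2 aff ·: Tt|TT
T/II-1 aff I-1×I-2: Tt|TT
T/II-2 aff I-1×I-2: Tt|TT
⇒ T over [I-1,I-2,II-1,II-2]: 13 consistent

II-1 ∈ {Ff TT, Ff Tt}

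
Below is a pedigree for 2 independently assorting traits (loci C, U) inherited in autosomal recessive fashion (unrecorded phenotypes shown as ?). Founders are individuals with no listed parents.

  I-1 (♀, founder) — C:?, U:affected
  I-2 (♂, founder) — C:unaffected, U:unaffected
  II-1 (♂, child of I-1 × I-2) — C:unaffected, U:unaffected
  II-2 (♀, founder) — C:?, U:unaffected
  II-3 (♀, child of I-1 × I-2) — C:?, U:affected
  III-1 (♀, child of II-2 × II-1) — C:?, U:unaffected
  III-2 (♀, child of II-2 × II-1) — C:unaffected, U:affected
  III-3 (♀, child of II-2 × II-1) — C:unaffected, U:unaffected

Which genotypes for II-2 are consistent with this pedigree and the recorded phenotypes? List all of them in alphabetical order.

C/I-1 ? ·: CC|Cc|cc
C/I-2 un ·: CC|Cc
C/II-1 un I-1×I-2: CC|Cc
C/II-2 ? ·: CC|Cc|cc
C/II-3 ? I-1×I-2: CC|Cc|cc
C/III-1 ? II-2×II-1: CC|Cc|cc
C/III-2 un II-2×II-1: CC|Cc
C/III-3 un II-2×II-1: CC|Cc
⇒ C over [I-1,I-2,II-1,II-2,II-3,III-1,III-2,III-3]: 300 consistent
U/I-1 aff ·: uu
U/I-2 un ·: Uu
U/II-1 un I-1×I-2: Uu
U/II-2 un ·: Uu
U/II-3 aff I-1×I-2: uu
U/III-1 un II-2×II-1: UU|Uu
U/III-2 aff II-2×II-1: uu
U/III-3 un II-2×II-1: UU|Uu
⇒ U over [I-1,I-2,II-1,II-2,II-3,III-1,III-2,III-3]: 4 consistent

II-2 ∈ {CC Uu, Cc Uu, cc Uu}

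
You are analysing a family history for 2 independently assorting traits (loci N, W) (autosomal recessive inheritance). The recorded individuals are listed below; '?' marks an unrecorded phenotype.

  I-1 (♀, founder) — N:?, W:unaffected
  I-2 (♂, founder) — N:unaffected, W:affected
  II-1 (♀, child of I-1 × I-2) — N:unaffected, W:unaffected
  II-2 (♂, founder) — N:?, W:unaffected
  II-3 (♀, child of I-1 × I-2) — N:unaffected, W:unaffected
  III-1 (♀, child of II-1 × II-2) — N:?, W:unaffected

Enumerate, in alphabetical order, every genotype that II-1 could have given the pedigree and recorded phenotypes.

N/I-1 ? ·: NN|Nn|nn
N/I-2 un ·: NN|Nn
N/II-1 un I-1×I-2: NN|Nn
N/II-2 ? ·: NN|Nn|nn
N/II-3 un I-1×I-2: NN|Nn
N/III-1 ? II-1×II-2: NN|Nn|nn
⇒ N over [I-1,I-2,II-1,II-2,II-3,III-1]: 84 consistent
W/I-1 un ·: WW|Ww
W/I-2 aff ·: ww
W/II-1 un I-1×I-2: Ww
W/II-2 un ·: WW|Ww
W/II-3 un I-1×I-2: Ww
W/III-1 un II-1×II-2: WW|Ww
⇒ W over [I-1,I-2,II-1,II-2,II-3,III-1]: 8 consistent

II-1 ∈ {NN Ww, Nn Ww}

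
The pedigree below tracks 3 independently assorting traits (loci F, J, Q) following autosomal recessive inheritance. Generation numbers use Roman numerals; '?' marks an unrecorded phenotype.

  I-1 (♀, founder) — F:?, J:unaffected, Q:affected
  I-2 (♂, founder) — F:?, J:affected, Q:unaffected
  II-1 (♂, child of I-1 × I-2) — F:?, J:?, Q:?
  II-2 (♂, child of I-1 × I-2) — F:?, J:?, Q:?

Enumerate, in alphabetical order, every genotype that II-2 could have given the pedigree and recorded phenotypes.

F/I-1 ? ·: FF|Ff|ff
F/I-2 ? ·: FF|Ff|ff
F/II-1 ? I-1×I-2: FF|Ff|ff
F/II-2 ? I-1×I-2: FF|Ff|ff
⇒ F over [I-1,I-2,II-1,II-2]: 29 consistent
J/I-1 un ·: JJ|Jj
J/I-2 aff ·: jj
J/II-1 ? I-1×I-2: Jj|jj
J/II-2 ? I-1×I-2: Jj|jj
⇒ J over [I-1,I-2,II-1,II-2]: 5 consistent
Q/I-1 aff ·: qq
Q/I-2 un ·: QQ|Qq
Q/II-1 ? I-1×I-2: Qq|qq
Q/II-2 ? I-1×I-2: Qq|qq
⇒ Q over [I-1,I-2,II-1,II-2]: 5 consistent

II-2 ∈ {FF Jj Qq, FF Jj qq, FF jj Qq, FF jj qq, Ff Jj Qq, Ff Jj qq, Ff jj Qq, Ff jj qq, ff Jj Qq, ff Jj qq, ff jj Qq, ff jj qq}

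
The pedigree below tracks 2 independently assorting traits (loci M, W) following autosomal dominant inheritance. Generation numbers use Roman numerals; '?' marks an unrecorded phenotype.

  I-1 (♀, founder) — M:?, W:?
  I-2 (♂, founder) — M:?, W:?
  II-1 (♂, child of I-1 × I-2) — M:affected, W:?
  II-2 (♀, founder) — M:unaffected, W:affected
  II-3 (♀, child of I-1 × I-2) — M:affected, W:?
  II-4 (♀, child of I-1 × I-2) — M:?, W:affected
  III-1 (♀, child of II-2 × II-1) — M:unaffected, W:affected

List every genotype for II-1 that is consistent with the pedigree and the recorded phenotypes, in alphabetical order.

II-1 ∈ {Mm WW, Mm Ww, Mm ww}

M/I-1 ? ·: mm|Mm|MM
M/I-2 ? ·: mm|Mm|MM
M/II-1 aff I-1×I-2: Mm
M/II-2 un ·: mm
M/II-3 aff I-1×I-2: Mm|MM
M/II-4 ? I-1×I-2: mm|Mm|MM
M/III-1 un II-2×II-1: mm
⇒ M over [I-1,I-2,II-1,II-2,II-3,II-4,III-1]: 20 consistent
W/I-1 ? ·: ww|Ww|WW
W/I-2 ? ·: ww|Ww|WW
W/II-1 ? I-1×I-2: ww|Ww|WW
W/II-2 aff ·: Ww|WW
W/II-3 ? I-1×I-2: ww|Ww|WW
W/II-4 aff I-1×I-2: Ww|WW
W/III-1 aff II-2×II-1: Ww|WW
⇒ W over [I-1,I-2,II-1,II-2,II-3,II-4,III-1]: 145 consistent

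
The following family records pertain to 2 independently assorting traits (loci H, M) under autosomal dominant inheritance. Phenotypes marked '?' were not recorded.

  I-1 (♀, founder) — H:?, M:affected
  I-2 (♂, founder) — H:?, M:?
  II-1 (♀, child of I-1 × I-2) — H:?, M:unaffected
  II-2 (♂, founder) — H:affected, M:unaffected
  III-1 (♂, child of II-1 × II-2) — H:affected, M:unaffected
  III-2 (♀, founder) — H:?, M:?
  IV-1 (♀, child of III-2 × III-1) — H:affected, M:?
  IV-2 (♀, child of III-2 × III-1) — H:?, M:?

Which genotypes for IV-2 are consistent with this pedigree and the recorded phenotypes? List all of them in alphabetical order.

IV-2 ∈ {HH Mm, HH mm, Hh Mm, Hh mm, hh Mm, hh mm}

H/I-1 ? ·: hh|Hh|HH
H/I-2 ? ·: hh|Hh|HH
H/II-1 ? I-1×I-2: hh|Hh|HH
H/II-2 aff ·: Hh|HH
H/III-1 aff II-1×II-2: Hh|HH
H/III-2 ? ·: hh|Hh|HH
H/IV-1 aff III-2×III-1: Hh|HH
H/IV-2 ? III-2×III-1: hh|Hh|HH
⇒ H over [I-1,I-2,II-1,II-2,III-1,III-2,IV-1,IV-2]: 444 consistent
M/I-1 aff ·: Mm
M/I-2 ? ·: mm|Mm
M/II-1 un I-1×I-2: mm
M/II-2 un ·: mm
M/III-1 un II-1×II-2: mm
M/III-2 ? ·: mm|Mm|MM
M/IV-1 ? III-2×III-1: mm|Mm
M/IV-2 ? III-2×III-1: mm|Mm
⇒ M over [I-1,I-2,II-1,II-2,III-1,III-2,IV-1,IV-2]: 12 consistent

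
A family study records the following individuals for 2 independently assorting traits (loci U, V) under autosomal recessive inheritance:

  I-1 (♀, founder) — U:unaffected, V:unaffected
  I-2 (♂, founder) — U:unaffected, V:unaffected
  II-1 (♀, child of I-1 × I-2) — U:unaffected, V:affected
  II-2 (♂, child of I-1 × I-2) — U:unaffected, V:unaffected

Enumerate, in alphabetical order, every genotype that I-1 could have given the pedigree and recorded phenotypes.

U/I-1 un ·: UU|Uu
U/I-2 un ·: UU|Uu
U/II-1 un I-1×I-2: UU|Uu
U/II-2 un I-1×I-2: UU|Uu
⇒ U over [I-1,I-2,II-1,II-2]: 13 consistent
V/I-1 un ·: Vv
V/I-2 un ·: Vv
V/II-1 aff I-1×I-2: vv
V/II-2 un I-1×I-2: VV|Vv
⇒ V over [I-1,I-2,II-1,II-2]: 2 consistent

I-1 ∈ {UU Vv, Uu Vv}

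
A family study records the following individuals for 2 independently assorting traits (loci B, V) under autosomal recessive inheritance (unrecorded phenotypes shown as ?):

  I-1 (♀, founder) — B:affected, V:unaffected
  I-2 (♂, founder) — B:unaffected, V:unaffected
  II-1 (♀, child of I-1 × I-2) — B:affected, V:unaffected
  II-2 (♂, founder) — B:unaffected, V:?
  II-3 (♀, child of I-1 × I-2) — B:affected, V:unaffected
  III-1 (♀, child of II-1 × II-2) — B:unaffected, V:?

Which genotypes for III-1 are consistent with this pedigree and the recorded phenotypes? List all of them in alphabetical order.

B/I-1 aff ·: bb
B/I-2 un ·: Bb
B/II-1 aff I-1×I-2: bb
B/II-2 un ·: BB|Bb
B/II-3 aff I-1×I-2: bb
B/III-1 un II-1×II-2: Bb
⇒ B over [I-1,I-2,II-1,II-2,II-3,III-1]: 2 consistent
V/I-1 un ·: VV|Vv
V/I-2 un ·: VV|Vv
V/II-1 un I-1×I-2: VV|Vv
V/II-2 ? ·: VV|Vv|vv
V/II-3 un I-1×I-2: VV|Vv
V/III-1 ? II-1×II-2: VV|Vv|vv
⇒ V over [I-1,I-2,II-1,II-2,II-3,III-1]: 70 consistent

III-1 ∈ {Bb VV, Bb Vv, Bb vv}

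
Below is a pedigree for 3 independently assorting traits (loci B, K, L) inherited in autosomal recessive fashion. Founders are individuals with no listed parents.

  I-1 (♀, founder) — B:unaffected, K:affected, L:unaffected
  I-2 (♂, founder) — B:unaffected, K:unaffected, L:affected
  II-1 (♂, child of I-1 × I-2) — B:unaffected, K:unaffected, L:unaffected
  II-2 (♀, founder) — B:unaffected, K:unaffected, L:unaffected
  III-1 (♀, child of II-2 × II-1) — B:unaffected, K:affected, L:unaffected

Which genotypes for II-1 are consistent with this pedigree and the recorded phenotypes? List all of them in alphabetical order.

II-1 ∈ {BB Kk Ll, Bb Kk Ll}

B/I-1 un ·: BB|Bb
B/I-2 un ·: BB|Bb
B/II-1 un I-1×I-2: BB|Bb
B/II-2 un ·: BB|Bb
B/III-1 un II-2×II-1: BB|Bb
⇒ B over [I-1,I-2,II-1,II-2,III-1]: 24 consistent
K/I-1 aff ·: kk
K/I-2 un ·: KK|Kk
K/II-1 un I-1×I-2: Kk
K/II-2 un ·: Kk
K/III-1 aff II-2×II-1: kk
⇒ K over [I-1,I-2,II-1,II-2,III-1]: 2 consistent
L/I-1 un ·: LL|Ll
L/I-2 aff ·: ll
L/II-1 un I-1×I-2: Ll
L/II-2 un ·: LL|Ll
L/III-1 un II-2×II-1: LL|Ll
⇒ L over [I-1,I-2,II-1,II-2,III-1]: 8 consistent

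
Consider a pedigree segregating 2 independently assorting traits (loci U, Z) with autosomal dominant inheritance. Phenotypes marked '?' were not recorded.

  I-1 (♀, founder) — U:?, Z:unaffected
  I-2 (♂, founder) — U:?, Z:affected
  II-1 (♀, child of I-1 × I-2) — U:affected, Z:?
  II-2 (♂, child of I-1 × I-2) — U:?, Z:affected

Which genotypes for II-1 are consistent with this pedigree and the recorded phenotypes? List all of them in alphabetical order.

II-1 ∈ {UU Zz, UU zz, Uu Zz, Uu zz}

U/I-1 ? ·: uu|Uu|UU
U/I-2 ? ·: uu|Uu|UU
U/II-1 aff I-1×I-2: Uu|UU
U/II-2 ? I-1×I-2: uu|Uu|UU
⇒ U over [I-1,I-2,II-1,II-2]: 21 consistent
Z/I-1 un ·: zz
Z/I-2 aff ·: Zz|ZZ
Z/II-1 ? I-1×I-2: zz|Zz
Z/II-2 aff I-1×I-2: Zz
⇒ Z over [I-1,I-2,II-1,II-2]: 3 consistent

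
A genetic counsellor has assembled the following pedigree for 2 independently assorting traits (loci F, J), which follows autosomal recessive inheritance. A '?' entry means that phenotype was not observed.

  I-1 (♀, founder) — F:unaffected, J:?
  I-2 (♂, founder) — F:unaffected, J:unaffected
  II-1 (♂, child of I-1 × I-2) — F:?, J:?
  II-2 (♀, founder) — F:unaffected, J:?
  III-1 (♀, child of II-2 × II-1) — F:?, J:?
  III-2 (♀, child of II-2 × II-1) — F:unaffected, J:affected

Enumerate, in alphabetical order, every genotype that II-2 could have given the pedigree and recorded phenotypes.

II-2 ∈ {FF Jj, FF jj, Ff Jj, Ff jj}

F/I-1 un ·: FF|Ff
F/I-2 un ·: FF|Ff
F/II-1 ? I-1×I-2: FF|Ff|ff
F/II-2 un ·: FF|Ff
F/III-1 ? II-2×II-1: FF|Ff|ff
F/III-2 un II-2×II-1: FF|Ff
⇒ F over [I-1,I-2,II-1,II-2,III-1,III-2]: 53 consistent
J/I-1 ? ·: JJ|Jj|jj
J/I-2 un ·: JJ|Jj
J/II-1 ? I-1×I-2: Jj|jj
J/II-2 ? ·: Jj|jj
J/III-1 ? II-2×II-1: JJ|Jj|jj
J/III-2 aff II-2×II-1: jj
⇒ J over [I-1,I-2,II-1,II-2,III-1,III-2]: 31 consistent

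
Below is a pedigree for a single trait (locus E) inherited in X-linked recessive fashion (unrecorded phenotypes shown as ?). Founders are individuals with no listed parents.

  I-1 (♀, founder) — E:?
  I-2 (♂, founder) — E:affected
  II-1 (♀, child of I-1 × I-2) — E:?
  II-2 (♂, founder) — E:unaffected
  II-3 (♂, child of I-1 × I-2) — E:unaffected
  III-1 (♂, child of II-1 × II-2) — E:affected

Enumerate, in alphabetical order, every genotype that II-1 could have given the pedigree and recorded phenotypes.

E/I-1 ? ·: X^EX^E|X^EX^e
E/I-2 aff ·: X^eY
E/II-1 ? I-1×I-2: X^EX^e|X^eX^e
E/II-2 un ·: X^EY
E/II-3 un I-1×I-2: X^EY
E/III-1 aff II-1×II-2: X^eY
⇒ E over [I-1,I-2,II-1,II-2,II-3,III-1]: 3 consistent

II-1 ∈ {X^EX^e, X^eX^e}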